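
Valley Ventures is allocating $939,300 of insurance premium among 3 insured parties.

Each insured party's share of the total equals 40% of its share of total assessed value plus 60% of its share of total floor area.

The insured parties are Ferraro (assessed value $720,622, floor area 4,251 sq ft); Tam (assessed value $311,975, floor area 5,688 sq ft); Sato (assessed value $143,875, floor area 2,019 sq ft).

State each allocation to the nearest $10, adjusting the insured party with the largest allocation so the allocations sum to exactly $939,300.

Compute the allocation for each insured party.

Ferraro: $430,490 | Tam: $367,710 | Sato: $141,100

Totals — assessed value 1,176,472, floor area 11,958.
Composite weights (40% assessed value + 60% floor area): Ferraro 0.4583; Tam 0.3915; Sato 0.1502.
Raw shares: Ferraro 430,488.45; Tam 367,708.02; Sato 141,103.53.
At nearest $10: Ferraro $430,490; Tam $367,710; Sato $141,100. Sum = $939,300.
Sum already equals the total — no adjustment.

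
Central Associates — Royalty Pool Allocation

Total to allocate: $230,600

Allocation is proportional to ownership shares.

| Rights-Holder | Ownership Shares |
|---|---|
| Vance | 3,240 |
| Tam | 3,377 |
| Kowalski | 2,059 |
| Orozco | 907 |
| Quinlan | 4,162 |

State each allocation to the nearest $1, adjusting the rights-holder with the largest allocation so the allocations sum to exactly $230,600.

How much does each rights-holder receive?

Vance: $54,358 · Tam: $56,656 · Kowalski: $34,544 · Orozco: $15,217 · Quinlan: $69,825

Total ownership shares = 13,745.
Unrounded shares: Vance 3,240/13,745 × $230,600 = 54,357.51; Tam 3,377/13,745 × $230,600 = 56,655.96; Kowalski 2,059/13,745 × $230,600 = 34,543.86; Orozco 907/13,745 × $230,600 = 15,216.75; Quinlan 4,162/13,745 × $230,600 = 69,825.91.
At nearest $1: Vance $54,358; Tam $56,656; Kowalski $34,544; Orozco $15,217; Quinlan $69,826. Sum = $230,601.
Difference $230,600 − $230,601 = −$1 applied to largest allocation (Quinlan): Quinlan becomes $69,825.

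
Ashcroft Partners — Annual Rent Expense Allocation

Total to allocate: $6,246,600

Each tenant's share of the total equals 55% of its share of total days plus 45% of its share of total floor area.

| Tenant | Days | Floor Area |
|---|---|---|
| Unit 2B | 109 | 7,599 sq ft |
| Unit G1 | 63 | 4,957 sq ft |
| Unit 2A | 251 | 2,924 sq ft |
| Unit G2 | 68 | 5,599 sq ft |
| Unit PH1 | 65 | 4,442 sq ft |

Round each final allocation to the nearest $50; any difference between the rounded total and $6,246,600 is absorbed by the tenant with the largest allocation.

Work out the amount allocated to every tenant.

Unit 2B: $1,510,500 · Unit G1: $935,250 · Unit 2A: $1,873,050 · Unit G2: $1,036,900 · Unit PH1: $890,900

Totals — days 556, floor area 25,521.
Blended shares (55% days + 45% floor area): Unit 2B 0.2418; Unit G1 0.1497; Unit 2A 0.2998; Unit G2 0.1660; Unit PH1 0.1426.
Proportional shares: Unit 2B 1,510,511.56; Unit G1 935,269.90; Unit 2A 1,873,036.19; Unit G2 1,036,877.92; Unit PH1 890,904.43.
At nearest $50: Unit 2B $1,510,500; Unit G1 $935,250; Unit 2A $1,873,050; Unit G2 $1,036,900; Unit PH1 $890,900. Sum = $6,246,600.
Rounded total matches; no reconciliation needed.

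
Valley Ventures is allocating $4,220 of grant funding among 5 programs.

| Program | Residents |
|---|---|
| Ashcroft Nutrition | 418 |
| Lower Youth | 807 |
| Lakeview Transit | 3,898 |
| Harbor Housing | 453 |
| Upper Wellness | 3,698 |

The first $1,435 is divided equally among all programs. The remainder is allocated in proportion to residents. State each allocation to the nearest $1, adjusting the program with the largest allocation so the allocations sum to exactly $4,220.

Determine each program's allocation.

Ashcroft Nutrition: $413 · Lower Youth: $529 · Lakeview Transit: $1,457 · Harbor Housing: $423 · Upper Wellness: $1,398

First tranche $1,435 split equally: $287 each.
Remainder $2,785 by residents (total 9,274): Ashcroft Nutrition 125.53 → $126; Lower Youth 242.34 → $242; Lakeview Transit 1,170.58 → $1,171; Harbor Housing 136.04 → $136; Upper Wellness 1,110.52 → $1,111.
Rounding difference −$1 on remainder applied to Lakeview Transit.
Totals: Ashcroft Nutrition $287 + $126 = $413; Lower Youth $287 + $242 = $529; Lakeview Transit $287 + $1,170 = $1,457; Harbor Housing $287 + $136 = $423; Upper Wellness $287 + $1,111 = $1,398.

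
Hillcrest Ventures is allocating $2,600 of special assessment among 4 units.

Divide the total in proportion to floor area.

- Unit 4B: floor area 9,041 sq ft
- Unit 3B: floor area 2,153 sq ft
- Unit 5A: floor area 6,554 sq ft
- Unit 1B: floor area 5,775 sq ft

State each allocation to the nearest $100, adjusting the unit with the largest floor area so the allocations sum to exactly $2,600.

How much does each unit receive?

Unit 4B: $1,100 · Unit 3B: $200 · Unit 5A: $700 · Unit 1B: $600

Floor area total: 23,523.
Raw shares: Unit 4B 9,041/23,523 × $2,600 = 999.30; Unit 3B 2,153/23,523 × $2,600 = 237.97; Unit 5A 6,554/23,523 × $2,600 = 724.41; Unit 1B 5,775/23,523 × $2,600 = 638.31.
At nearest $100: Unit 4B $1,000; Unit 3B $200; Unit 5A $700; Unit 1B $600. Sum = $2,500.
Difference $2,600 − $2,500 = +$100 applied to largest floor area (Unit 4B): Unit 4B becomes $1,100.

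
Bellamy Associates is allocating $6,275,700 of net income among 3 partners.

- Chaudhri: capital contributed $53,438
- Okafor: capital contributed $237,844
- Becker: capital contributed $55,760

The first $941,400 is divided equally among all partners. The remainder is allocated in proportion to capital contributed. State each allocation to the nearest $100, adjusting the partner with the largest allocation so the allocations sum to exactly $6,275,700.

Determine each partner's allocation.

First tranche $941,400 split equally: $313,800 each.
Remainder $5,334,300 by capital contributed (total 347,042): Chaudhri 821,382.78 → $821,400; Okafor 3,655,843.53 → $3,655,800; Becker 857,073.69 → $857,100.
Totals: Chaudhri $313,800 + $821,400 = $1,135,200; Okafor $313,800 + $3,655,800 = $3,969,600; Becker $313,800 + $857,100 = $1,170,900.

Chaudhri: $1,135,200 · Okafor: $3,969,600 · Becker: $1,170,900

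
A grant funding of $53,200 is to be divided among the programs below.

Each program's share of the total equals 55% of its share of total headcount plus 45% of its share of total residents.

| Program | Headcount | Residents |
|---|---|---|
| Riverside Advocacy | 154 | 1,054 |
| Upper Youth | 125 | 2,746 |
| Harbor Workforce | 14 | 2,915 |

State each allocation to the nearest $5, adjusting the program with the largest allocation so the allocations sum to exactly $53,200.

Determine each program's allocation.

Totals — headcount 293, residents 6,715.
Combined weights (55% headcount + 45% residents): Riverside Advocacy 0.3597; Upper Youth 0.4187; Harbor Workforce 0.2216.
Pro-rata amounts: Riverside Advocacy 19,136.65; Upper Youth 22,272.84; Harbor Workforce 11,790.51.
At nearest $5: Riverside Advocacy $19,135; Upper Youth $22,275; Harbor Workforce $11,790. Sum = $53,200.
No rounding difference to absorb.

Riverside Advocacy: $19,135 | Upper Youth: $22,275 | Harbor Workforce: $11,790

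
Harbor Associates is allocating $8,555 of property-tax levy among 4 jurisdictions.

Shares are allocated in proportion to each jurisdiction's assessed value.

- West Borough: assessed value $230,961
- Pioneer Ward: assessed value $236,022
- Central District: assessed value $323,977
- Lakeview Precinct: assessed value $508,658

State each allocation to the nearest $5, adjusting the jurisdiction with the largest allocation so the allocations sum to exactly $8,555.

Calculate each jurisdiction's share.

West Borough: $1,520; Pioneer Ward: $1,555; Central District: $2,135; Lakeview Precinct: $3,345

Combined assessed value = 1,299,618.
Proportional shares: West Borough 230,961/1,299,618 × $8,555 = 1,520.35; Pioneer Ward 236,022/1,299,618 × $8,555 = 1,553.66; Central District 323,977/1,299,618 × $8,555 = 2,132.64; Lakeview Precinct 508,658/1,299,618 × $8,555 = 3,348.34.
After rounding ($5): West Borough $1,520; Pioneer Ward $1,555; Central District $2,135; Lakeview Precinct $3,350. Sum = $8,560.
Difference $8,555 − $8,560 = −$5 applied to largest allocation (Lakeview Precinct): Lakeview Precinct becomes $3,345.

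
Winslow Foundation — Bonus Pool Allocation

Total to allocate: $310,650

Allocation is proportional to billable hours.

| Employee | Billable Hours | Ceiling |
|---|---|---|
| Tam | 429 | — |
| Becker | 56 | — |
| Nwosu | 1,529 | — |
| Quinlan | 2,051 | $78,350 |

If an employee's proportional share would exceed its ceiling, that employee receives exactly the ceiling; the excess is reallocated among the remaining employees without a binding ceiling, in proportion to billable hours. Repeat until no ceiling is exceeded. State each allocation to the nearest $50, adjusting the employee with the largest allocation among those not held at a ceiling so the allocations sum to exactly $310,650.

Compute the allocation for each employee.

Tam: $49,500; Becker: $6,450; Nwosu: $176,350; Quinlan: $78,350

Combined billable hours = 4,065.
Pro-rata shares before constraints: Tam 32,784.46; Becker 4,279.56; Nwosu 116,847.20; Quinlan 156,738.78.
Capped: Quinlan ($78,350); remaining pool $232,300 reallocated over remaining billable hours 2,014.
Redistributed shares: Tam 49,481.98 → $49,500; Becker 6,459.19 → $6,450; Nwosu 176,358.84 → $176,350.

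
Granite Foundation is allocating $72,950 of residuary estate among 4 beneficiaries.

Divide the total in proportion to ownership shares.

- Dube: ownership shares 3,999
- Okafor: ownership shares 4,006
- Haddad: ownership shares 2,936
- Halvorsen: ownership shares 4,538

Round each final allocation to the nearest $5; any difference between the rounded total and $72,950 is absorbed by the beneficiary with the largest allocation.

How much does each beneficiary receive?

Combined ownership shares = 15,479.
Pro-rata amounts: Dube 3,999/15,479 × $72,950 = 18,846.63; Okafor 4,006/15,479 × $72,950 = 18,879.62; Haddad 2,936/15,479 × $72,950 = 13,836.89; Halvorsen 4,538/15,479 × $72,950 = 21,386.85.
Rounded to nearest $5: Dube $18,845; Okafor $18,880; Haddad $13,835; Halvorsen $21,385. Sum = $72,945.
Difference $72,950 − $72,945 = +$5 applied to largest allocation (Halvorsen): Halvorsen becomes $21,390.

Dube: $18,845 · Okafor: $18,880 · Haddad: $13,835 · Halvorsen: $21,390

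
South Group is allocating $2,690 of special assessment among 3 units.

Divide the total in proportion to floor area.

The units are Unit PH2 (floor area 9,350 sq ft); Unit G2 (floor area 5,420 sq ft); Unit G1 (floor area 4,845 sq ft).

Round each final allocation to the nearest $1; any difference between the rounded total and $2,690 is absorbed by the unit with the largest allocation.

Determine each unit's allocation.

Sum of floor area: 19,615.
Proportional shares: Unit PH2 9,350/19,615 × $2,690 = 1,282.26; Unit G2 5,420/19,615 × $2,690 = 743.30; Unit G1 4,845/19,615 × $2,690 = 664.44.
After rounding ($1): Unit PH2 $1,282; Unit G2 $743; Unit G1 $664. Sum = $2,689.
Difference $2,690 − $2,689 = +$1 applied to largest allocation (Unit PH2): Unit PH2 becomes $1,283.

Unit PH2: $1,283 | Unit G2: $743 | Unit G1: $664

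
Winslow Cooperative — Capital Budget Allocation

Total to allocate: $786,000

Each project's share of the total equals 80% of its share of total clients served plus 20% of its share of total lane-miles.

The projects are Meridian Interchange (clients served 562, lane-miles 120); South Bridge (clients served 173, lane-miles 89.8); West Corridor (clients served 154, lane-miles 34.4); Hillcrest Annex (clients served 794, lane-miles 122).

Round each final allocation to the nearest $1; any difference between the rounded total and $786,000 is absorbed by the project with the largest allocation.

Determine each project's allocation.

Meridian Interchange: $261,486 | South Bridge: $103,185 | West Corridor: $72,304 | Hillcrest Annex: $349,025

Clients served total 1,683; lane-miles total 366.2.
Combined weights (80% clients served + 20% lane-miles): Meridian Interchange 0.3327; South Bridge 0.1313; West Corridor 0.0920; Hillcrest Annex 0.4441.
Pro-rata amounts: Meridian Interchange 261,486.45; South Bridge 103,184.78; West Corridor 72,304.27; Hillcrest Annex 349,024.501.
After rounding ($1): Meridian Interchange $261,486; South Bridge $103,185; West Corridor $72,304; Hillcrest Annex $349,025. Sum = $786,000.
Rounded total matches; no reconciliation needed.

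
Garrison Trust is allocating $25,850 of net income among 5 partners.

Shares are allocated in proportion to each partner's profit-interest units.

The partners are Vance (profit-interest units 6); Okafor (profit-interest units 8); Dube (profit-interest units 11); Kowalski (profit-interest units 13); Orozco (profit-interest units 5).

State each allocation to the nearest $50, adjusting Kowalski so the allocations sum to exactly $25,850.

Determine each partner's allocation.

Combined profit-interest units = 43.
Raw shares: Vance 6/43 × $25,850 = 3,606.98; Okafor 8/43 × $25,850 = 4,809.30; Dube 11/43 × $25,850 = 6,612.79; Kowalski 13/43 × $25,850 = 7,815.12; Orozco 5/43 × $25,850 = 3,005.81.
After rounding ($50): Vance $3,600; Okafor $4,800; Dube $6,600; Kowalski $7,800; Orozco $3,000. Sum = $25,800.
Difference $25,850 − $25,800 = +$50 applied to Kowalski: Kowalski becomes $7,850.

Vance: $3,600; Okafor: $4,800; Dube: $6,600; Kowalski: $7,850; Orozco: $3,000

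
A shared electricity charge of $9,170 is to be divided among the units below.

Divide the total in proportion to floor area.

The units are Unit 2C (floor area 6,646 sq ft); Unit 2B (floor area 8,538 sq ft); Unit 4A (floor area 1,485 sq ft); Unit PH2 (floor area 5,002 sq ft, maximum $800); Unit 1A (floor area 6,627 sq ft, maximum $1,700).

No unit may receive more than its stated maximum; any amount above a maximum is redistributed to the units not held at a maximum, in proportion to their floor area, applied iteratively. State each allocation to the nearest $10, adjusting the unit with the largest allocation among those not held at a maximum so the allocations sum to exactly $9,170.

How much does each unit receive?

Total floor area = 28,298.
Unconstrained shares: Unit 2C 2,153.64; Unit 2B 2,766.75; Unit 4A 481.22; Unit PH2 1,620.90; Unit 1A 2,147.49.
Cap binds for Unit PH2 ($800), Unit 1A ($1,700); remaining pool $6,670 reallocated over remaining floor area 16,669.
Shares after redistribution: Unit 2C 2,659.36 → $2,660; Unit 2B 3,416.43 → $3,420; Unit 4A 594.21 → $590.

Unit 2C: $2,660 · Unit 2B: $3,420 · Unit 4A: $590 · Unit PH2: $800 · Unit 1A: $1,700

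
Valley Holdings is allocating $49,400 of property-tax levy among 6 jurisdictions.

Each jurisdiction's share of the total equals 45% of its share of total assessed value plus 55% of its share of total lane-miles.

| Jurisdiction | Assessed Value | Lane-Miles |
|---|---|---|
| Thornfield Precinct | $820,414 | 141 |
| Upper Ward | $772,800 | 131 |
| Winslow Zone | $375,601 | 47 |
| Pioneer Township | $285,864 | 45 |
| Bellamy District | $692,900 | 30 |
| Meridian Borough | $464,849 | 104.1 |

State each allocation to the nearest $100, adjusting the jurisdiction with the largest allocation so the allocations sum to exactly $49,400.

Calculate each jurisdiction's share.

Totals — assessed value 3,412,428, lane-miles 498.1.
Blended shares (45% assessed value + 55% lane-miles): Thornfield Precinct 0.2639; Upper Ward 0.2466; Winslow Zone 0.1014; Pioneer Township 0.0874; Bellamy District 0.1245; Meridian Borough 0.1762.
Unrounded shares: Thornfield Precinct 13,035.69; Upper Ward 12,180.04; Winslow Zone 5,010.55; Pioneer Township 4,316.87; Bellamy District 6,150.26; Meridian Borough 8,706.59.
After rounding ($100): Thornfield Precinct $13,000; Upper Ward $12,200; Winslow Zone $5,000; Pioneer Township $4,300; Bellamy District $6,200; Meridian Borough $8,700. Sum = $49,400.
Sum already equals the total — no adjustment.

Thornfield Precinct: $13,000 | Upper Ward: $12,200 | Winslow Zone: $5,000 | Pioneer Township: $4,300 | Bellamy District: $6,200 | Meridian Borough: $8,700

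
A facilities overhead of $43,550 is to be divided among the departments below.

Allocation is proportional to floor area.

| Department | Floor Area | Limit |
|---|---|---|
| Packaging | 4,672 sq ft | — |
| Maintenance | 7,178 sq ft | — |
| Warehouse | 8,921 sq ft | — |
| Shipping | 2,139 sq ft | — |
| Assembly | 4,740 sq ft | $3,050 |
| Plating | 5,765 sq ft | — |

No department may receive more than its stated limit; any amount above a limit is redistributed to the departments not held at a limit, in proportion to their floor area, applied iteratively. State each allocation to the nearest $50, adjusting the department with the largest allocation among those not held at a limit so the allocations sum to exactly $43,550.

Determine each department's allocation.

Packaging: $6,600; Maintenance: $10,150; Warehouse: $12,600; Shipping: $3,000; Assembly: $3,050; Plating: $8,150

Floor area total: 33,415.
Proportional shares (ignoring caps): Packaging 6,089.05; Maintenance 9,355.14; Warehouse 11,626.80; Shipping 2,787.77; Assembly 6,177.67; Plating 7,513.56.
Capped: Assembly ($3,050); remaining pool $40,500 reallocated over remaining floor area 28,675.
Remaining shares: Packaging 6,598.64 → $6,600; Maintenance 10,138.06 → $10,150; Warehouse 12,599.84 → $12,600; Shipping 3,021.08 → $3,000; Plating 8,142.37 → $8,150.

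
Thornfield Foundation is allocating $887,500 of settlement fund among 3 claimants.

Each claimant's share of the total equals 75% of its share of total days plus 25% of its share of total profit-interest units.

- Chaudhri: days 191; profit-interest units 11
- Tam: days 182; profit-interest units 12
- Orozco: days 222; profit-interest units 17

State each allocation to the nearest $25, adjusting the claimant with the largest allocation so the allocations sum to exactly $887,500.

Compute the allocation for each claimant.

Chaudhri: $274,675; Tam: $270,175; Orozco: $342,650

Days total 595; profit-interest units total 40.
Combined weights (75% days + 25% profit-interest units): Chaudhri 0.3095; Tam 0.3044; Orozco 0.3861.
Raw shares: Chaudhri 274,686.84; Tam 270,165.44; Orozco 342,647.72.
At nearest $25: Chaudhri $274,675; Tam $270,175; Orozco $342,650. Sum = $887,500.
Rounded total matches; no reconciliation needed.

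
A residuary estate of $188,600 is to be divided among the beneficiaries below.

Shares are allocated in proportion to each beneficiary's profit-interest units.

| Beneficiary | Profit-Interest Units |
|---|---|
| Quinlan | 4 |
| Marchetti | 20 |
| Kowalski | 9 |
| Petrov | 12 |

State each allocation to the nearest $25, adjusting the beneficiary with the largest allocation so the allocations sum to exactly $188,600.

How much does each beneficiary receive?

Profit-interest units total: 45.
Proportional shares: Quinlan 4/45 × $188,600 = 16,764.44; Marchetti 20/45 × $188,600 = 83,822.22; Kowalski 9/45 × $188,600 = 37,720.00; Petrov 12/45 × $188,600 = 50,293.33.
After rounding ($25): Quinlan $16,775; Marchetti $83,825; Kowalski $37,725; Petrov $50,300. Sum = $188,625.
Difference $188,600 − $188,625 = −$25 applied to largest allocation (Marchetti): Marchetti becomes $83,800.

Quinlan: $16,775; Marchetti: $83,800; Kowalski: $37,725; Petrov: $50,300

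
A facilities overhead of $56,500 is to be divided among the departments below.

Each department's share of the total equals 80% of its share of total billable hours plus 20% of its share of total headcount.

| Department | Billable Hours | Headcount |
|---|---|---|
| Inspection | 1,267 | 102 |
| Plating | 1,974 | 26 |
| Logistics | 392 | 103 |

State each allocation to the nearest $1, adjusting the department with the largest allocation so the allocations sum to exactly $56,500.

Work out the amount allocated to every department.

Billable hours total 3,633; headcount total 231.
Blended shares (80% billable hours + 20% headcount): Inspection 0.3673; Plating 0.4572; Logistics 0.1755.
Proportional shares: Inspection 20,753.00; Plating 25,831.40; Logistics 9,915.60.
Rounded to nearest $1: Inspection $20,753; Plating $25,831; Logistics $9,916. Sum = $56,500.
Rounded total matches; no reconciliation needed.

Inspection: $20,753 · Plating: $25,831 · Logistics: $9,916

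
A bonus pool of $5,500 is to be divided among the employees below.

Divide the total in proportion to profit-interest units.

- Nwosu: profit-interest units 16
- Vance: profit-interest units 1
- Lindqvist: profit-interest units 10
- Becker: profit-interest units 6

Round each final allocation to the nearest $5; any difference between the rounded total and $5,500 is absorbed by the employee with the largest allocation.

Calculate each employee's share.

Profit-interest units total: 33.
Raw shares: Nwosu 16/33 × $5,500 = 2,666.67; Vance 1/33 × $5,500 = 166.67; Lindqvist 10/33 × $5,500 = 1,666.67; Becker 6/33 × $5,500 = 1,000.00.
At nearest $5: Nwosu $2,665; Vance $165; Lindqvist $1,665; Becker $1,000. Sum = $5,495.
Difference $5,500 − $5,495 = +$5 applied to largest allocation (Nwosu): Nwosu becomes $2,670.

Nwosu: $2,670; Vance: $165; Lindqvist: $1,665; Becker: $1,000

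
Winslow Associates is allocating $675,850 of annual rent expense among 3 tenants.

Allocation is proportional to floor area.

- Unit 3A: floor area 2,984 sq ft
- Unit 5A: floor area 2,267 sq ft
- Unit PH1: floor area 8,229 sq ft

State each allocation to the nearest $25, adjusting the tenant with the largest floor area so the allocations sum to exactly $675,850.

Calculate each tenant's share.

Unit 3A: $149,600 | Unit 5A: $113,650 | Unit PH1: $412,600

Combined floor area = 13,480.
Raw shares: Unit 3A 2,984/13,480 × $675,850 = 149,609.53; Unit 5A 2,267/13,480 × $675,850 = 113,661.12; Unit PH1 8,229/13,480 × $675,850 = 412,579.35.
After rounding ($25): Unit 3A $149,600; Unit 5A $113,650; Unit PH1 $412,575. Sum = $675,825.
Difference $675,850 − $675,825 = +$25 applied to largest floor area (Unit PH1): Unit PH1 becomes $412,600.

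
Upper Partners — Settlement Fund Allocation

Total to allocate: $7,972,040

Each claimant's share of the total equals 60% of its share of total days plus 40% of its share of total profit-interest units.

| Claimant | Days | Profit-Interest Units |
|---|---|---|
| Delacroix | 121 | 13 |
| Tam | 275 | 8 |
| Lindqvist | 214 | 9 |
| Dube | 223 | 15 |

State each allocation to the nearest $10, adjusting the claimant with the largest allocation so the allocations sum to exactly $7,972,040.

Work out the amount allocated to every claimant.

Days total 833; profit-interest units total 45.
Combined weights (60% days + 40% profit-interest units): Delacroix 0.2027; Tam 0.2692; Lindqvist 0.2341; Dube 0.2940.
Pro-rata amounts: Delacroix 1,616,015.56; Tam 2,145,996.18; Lindqvist 1,866,586.65; Dube 2,343,441.61.
Rounded to nearest $10: Delacroix $1,616,020; Tam $2,146,000; Lindqvist $1,866,590; Dube $2,343,440. Sum = $7,972,050.
Difference $7,972,040 − $7,972,050 = −$10 applied to largest allocation (Dube): Dube becomes $2,343,430.

Delacroix: $1,616,020 | Tam: $2,146,000 | Lindqvist: $1,866,590 | Dube: $2,343,430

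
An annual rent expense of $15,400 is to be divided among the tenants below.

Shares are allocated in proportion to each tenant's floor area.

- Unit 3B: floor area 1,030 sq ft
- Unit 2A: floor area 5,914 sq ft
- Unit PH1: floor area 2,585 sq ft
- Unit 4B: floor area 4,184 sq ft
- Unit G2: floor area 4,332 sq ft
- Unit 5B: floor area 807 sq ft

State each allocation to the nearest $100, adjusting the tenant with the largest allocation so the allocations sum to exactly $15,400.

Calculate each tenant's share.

Total floor area = 18,852.
Unrounded shares: Unit 3B 1,030/18,852 × $15,400 = 841.40; Unit 2A 5,914/18,852 × $15,400 = 4,831.08; Unit PH1 2,585/18,852 × $15,400 = 2,111.66; Unit 4B 4,184/18,852 × $15,400 = 3,417.87; Unit G2 4,332/18,852 × $15,400 = 3,538.77; Unit 5B 807/18,852 × $15,400 = 659.23.
At nearest $100: Unit 3B $800; Unit 2A $4,800; Unit PH1 $2,100; Unit 4B $3,400; Unit G2 $3,500; Unit 5B $700. Sum = $15,300.
Difference $15,400 − $15,300 = +$100 applied to largest allocation (Unit 2A): Unit 2A becomes $4,900.

Unit 3B: $800 · Unit 2A: $4,900 · Unit PH1: $2,100 · Unit 4B: $3,400 · Unit G2: $3,500 · Unit 5B: $700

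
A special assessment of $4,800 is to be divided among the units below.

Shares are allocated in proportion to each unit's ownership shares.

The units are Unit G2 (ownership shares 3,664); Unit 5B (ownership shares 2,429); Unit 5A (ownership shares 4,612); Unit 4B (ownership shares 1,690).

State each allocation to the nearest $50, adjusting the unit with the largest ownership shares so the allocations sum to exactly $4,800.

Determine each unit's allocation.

Sum of ownership shares: 3,664 + 2,429 + 4,612 + 1,690 = 12,395.
Raw shares: Unit G2 1,418.89; Unit 5B 940.64; Unit 5A 1,786.01; Unit 4B 654.46.
After rounding ($50): Unit G2 $1,400; Unit 5B $950; Unit 5A $1,800; Unit 4B $650. Sum = $4,800.
No rounding difference to absorb.

Unit G2: $1,400 | Unit 5B: $950 | Unit 5A: $1,800 | Unit 4B: $650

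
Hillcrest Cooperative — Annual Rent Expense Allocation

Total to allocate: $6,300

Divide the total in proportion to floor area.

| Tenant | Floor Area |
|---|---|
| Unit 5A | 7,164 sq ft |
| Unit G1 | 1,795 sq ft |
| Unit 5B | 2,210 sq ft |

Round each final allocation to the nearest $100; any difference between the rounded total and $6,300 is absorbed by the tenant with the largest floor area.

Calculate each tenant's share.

Floor area total: 11,169.
Pro-rata amounts: Unit 5A 7,164/11,169 × $6,300 = 4,040.93; Unit G1 1,795/11,169 × $6,300 = 1,012.49; Unit 5B 2,210/11,169 × $6,300 = 1,246.58.
Rounded to nearest $100: Unit 5A $4,000; Unit G1 $1,000; Unit 5B $1,200. Sum = $6,200.
Difference $6,300 − $6,200 = +$100 applied to largest floor area (Unit 5A): Unit 5A becomes $4,100.

Unit 5A: $4,100; Unit G1: $1,000; Unit 5B: $1,200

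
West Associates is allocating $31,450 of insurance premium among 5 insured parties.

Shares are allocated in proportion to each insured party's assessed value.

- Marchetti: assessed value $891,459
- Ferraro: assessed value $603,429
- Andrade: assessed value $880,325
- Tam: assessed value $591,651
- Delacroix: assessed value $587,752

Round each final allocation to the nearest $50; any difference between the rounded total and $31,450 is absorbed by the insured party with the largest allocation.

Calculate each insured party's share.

Combined assessed value = 3,554,616.
Pro-rata amounts: Marchetti 891,459/3,554,616 × $31,450 = 7,887.32; Ferraro 603,429/3,554,616 × $31,450 = 5,338.93; Andrade 880,325/3,554,616 × $31,450 = 7,788.81; Tam 591,651/3,554,616 × $31,450 = 5,234.72; Delacroix 587,752/3,554,616 × $31,450 = 5,200.22.
At nearest $50: Marchetti $7,900; Ferraro $5,350; Andrade $7,800; Tam $5,250; Delacroix $5,200. Sum = $31,500.
Difference $31,450 − $31,500 = −$50 applied to largest allocation (Marchetti): Marchetti becomes $7,850.

Marchetti: $7,850 · Ferraro: $5,350 · Andrade: $7,800 · Tam: $5,250 · Delacroix: $5,200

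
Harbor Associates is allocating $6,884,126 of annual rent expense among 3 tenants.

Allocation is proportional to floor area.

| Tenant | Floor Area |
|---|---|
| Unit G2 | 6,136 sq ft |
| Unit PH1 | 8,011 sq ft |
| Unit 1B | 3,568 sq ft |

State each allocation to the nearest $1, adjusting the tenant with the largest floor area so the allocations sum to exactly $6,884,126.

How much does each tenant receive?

Sum of floor area: 6,136 + 8,011 + 3,568 = 17,715.
Unrounded shares: Unit G2 2,384,476.27; Unit PH1 3,113,109.42; Unit 1B 1,386,540.31.
At nearest $1: Unit G2 $2,384,476; Unit PH1 $3,113,109; Unit 1B $1,386,540. Sum = $6,884,125.
Difference $6,884,126 − $6,884,125 = +$1 applied to largest floor area (Unit PH1): Unit PH1 becomes $3,113,110.

Unit G2: $2,384,476 · Unit PH1: $3,113,110 · Unit 1B: $1,386,540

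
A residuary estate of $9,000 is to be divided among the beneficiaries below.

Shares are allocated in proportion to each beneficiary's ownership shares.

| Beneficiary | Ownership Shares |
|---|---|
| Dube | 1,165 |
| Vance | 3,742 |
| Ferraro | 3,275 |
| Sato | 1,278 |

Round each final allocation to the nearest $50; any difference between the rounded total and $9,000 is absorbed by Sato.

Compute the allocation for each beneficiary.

Dube: $1,100; Vance: $3,550; Ferraro: $3,100; Sato: $1,250

Ownership shares total: 9,460.
Proportional shares: Dube 1,165/9,460 × $9,000 = 1,108.35; Vance 3,742/9,460 × $9,000 = 3,560.04; Ferraro 3,275/9,460 × $9,000 = 3,115.75; Sato 1,278/9,460 × $9,000 = 1,215.86.
After rounding ($50): Dube $1,100; Vance $3,550; Ferraro $3,100; Sato $1,200. Sum = $8,950.
Difference $9,000 − $8,950 = +$50 applied to Sato: Sato becomes $1,250.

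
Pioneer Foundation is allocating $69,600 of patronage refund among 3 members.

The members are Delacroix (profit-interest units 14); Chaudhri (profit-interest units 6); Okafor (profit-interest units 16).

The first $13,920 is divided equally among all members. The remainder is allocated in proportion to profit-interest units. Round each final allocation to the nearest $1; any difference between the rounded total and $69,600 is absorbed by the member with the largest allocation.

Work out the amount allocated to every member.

Delacroix: $26,293; Chaudhri: $13,920; Okafor: $29,387

First tranche $13,920 split equally: $4,640 each.
Remainder $55,680 by profit-interest units (total 36): Delacroix 21,653.33 → $21,653; Chaudhri 9,280.00 → $9,280; Okafor 24,746.67 → $24,747.
Totals: Delacroix $4,640 + $21,653 = $26,293; Chaudhri $4,640 + $9,280 = $13,920; Okafor $4,640 + $24,747 = $29,387.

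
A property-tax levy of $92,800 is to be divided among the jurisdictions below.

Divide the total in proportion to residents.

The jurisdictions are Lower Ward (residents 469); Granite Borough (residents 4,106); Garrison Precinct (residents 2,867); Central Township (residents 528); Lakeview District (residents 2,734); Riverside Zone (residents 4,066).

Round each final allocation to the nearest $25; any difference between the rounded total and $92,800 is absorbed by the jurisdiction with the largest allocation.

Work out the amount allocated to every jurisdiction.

Lower Ward: $2,950; Granite Borough: $25,775; Garrison Precinct: $18,025; Central Township: $3,325; Lakeview District: $17,175; Riverside Zone: $25,550

Combined residents = 14,770.
Pro-rata amounts: Lower Ward 469/14,770 × $92,800 = 2,946.73; Granite Borough 4,106/14,770 × $92,800 = 25,798.02; Garrison Precinct 2,867/14,770 × $92,800 = 18,013.38; Central Township 528/14,770 × $92,800 = 3,317.43; Lakeview District 2,734/14,770 × $92,800 = 17,177.74; Riverside Zone 4,066/14,770 × $92,800 = 25,546.70.
At nearest $25: Lower Ward $2,950; Granite Borough $25,800; Garrison Precinct $18,025; Central Township $3,325; Lakeview District $17,175; Riverside Zone $25,550. Sum = $92,825.
Difference $92,800 − $92,825 = −$25 applied to largest allocation (Granite Borough): Granite Borough becomes $25,775.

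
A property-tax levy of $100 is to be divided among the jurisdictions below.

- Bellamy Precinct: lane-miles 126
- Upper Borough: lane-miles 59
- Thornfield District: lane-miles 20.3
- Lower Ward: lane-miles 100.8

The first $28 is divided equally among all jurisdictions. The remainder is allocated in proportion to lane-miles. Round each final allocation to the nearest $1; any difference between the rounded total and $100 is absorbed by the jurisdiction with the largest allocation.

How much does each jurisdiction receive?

Bellamy Precinct: $36 | Upper Borough: $21 | Thornfield District: $12 | Lower Ward: $31

First tranche $28 split equally: $7 each.
Remainder $72 by lane-miles (total 306.1): Bellamy Precinct 29.64 → $30; Upper Borough 13.88 → $14; Thornfield District 4.77 → $5; Lower Ward 23.71 → $24.
Rounding difference −$1 on remainder applied to Bellamy Precinct.
Totals: Bellamy Precinct $7 + $29 = $36; Upper Borough $7 + $14 = $21; Thornfield District $7 + $5 = $12; Lower Ward $7 + $24 = $31.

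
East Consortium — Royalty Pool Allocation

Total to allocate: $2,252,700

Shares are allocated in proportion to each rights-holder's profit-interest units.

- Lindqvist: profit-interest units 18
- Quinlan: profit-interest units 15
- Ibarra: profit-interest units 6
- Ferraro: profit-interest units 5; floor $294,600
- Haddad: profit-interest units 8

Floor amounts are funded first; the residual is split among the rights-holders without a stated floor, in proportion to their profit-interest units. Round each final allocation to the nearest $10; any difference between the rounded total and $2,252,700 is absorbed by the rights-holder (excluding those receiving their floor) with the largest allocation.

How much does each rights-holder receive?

Guaranteed amounts: Ferraro $294,600. Residual $1,958,100.
Residual split over remaining profit-interest units 47: Lindqvist 749,910.64 → $749,910; Quinlan 624,925.53 → $624,930; Ibarra 249,970.21 → $249,970; Haddad 333,293.62 → $333,290.

Lindqvist: $749,910; Quinlan: $624,930; Ibarra: $249,970; Ferraro: $294,600; Haddad: $333,290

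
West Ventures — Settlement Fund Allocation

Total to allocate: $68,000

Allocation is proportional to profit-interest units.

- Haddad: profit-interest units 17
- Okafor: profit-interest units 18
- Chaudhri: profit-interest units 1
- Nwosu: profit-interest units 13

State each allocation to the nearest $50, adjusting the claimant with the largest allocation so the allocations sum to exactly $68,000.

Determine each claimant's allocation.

Haddad: $23,600; Okafor: $24,950; Chaudhri: $1,400; Nwosu: $18,050

Total profit-interest units = 49.
Proportional shares: Haddad 17/49 × $68,000 = 23,591.84; Okafor 18/49 × $68,000 = 24,979.59; Chaudhri 1/49 × $68,000 = 1,387.76; Nwosu 13/49 × $68,000 = 18,040.82.
After rounding ($50): Haddad $23,600; Okafor $25,000; Chaudhri $1,400; Nwosu $18,050. Sum = $68,050.
Difference $68,000 − $68,050 = −$50 applied to largest allocation (Okafor): Okafor becomes $24,950.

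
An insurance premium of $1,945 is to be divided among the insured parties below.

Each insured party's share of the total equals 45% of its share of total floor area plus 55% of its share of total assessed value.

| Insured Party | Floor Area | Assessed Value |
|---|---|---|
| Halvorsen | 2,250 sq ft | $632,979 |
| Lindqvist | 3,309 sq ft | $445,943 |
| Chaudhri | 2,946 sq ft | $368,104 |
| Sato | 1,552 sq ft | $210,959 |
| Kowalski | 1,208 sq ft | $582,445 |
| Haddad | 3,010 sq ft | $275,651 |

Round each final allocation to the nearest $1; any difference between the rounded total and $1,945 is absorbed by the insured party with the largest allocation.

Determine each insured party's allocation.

Halvorsen: $407 | Lindqvist: $392 | Chaudhri: $337 | Sato: $185 | Kowalski: $322 | Haddad: $302

Floor area total 14,275; assessed value total 2,516,081.
Combined weights (45% floor area + 55% assessed value): Halvorsen 0.2093; Lindqvist 0.2018; Chaudhri 0.1733; Sato 0.0950; Kowalski 0.1654; Haddad 0.1551.
Raw shares: Halvorsen 407.08; Lindqvist 392.49; Chaudhri 337.13; Sato 184.85; Kowalski 321.70; Haddad 301.75.
At nearest $1: Halvorsen $407; Lindqvist $392; Chaudhri $337; Sato $185; Kowalski $322; Haddad $302. Sum = $1,945.
Sum already equals the total — no adjustment.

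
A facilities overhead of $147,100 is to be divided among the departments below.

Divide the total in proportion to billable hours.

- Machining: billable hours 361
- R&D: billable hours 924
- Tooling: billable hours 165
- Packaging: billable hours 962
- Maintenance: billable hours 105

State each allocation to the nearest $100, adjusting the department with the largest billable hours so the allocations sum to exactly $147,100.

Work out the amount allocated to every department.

Machining: $21,100 | R&D: $54,000 | Tooling: $9,600 | Packaging: $56,300 | Maintenance: $6,100

Total billable hours = 2,517.
Unrounded shares: Machining 361/2,517 × $147,100 = 21,097.78; R&D 924/2,517 × $147,100 = 54,000.95; Tooling 165/2,517 × $147,100 = 9,643.03; Packaging 962/2,517 × $147,100 = 56,221.77; Maintenance 105/2,517 × $147,100 = 6,136.47.
Rounded to nearest $100: Machining $21,100; R&D $54,000; Tooling $9,600; Packaging $56,200; Maintenance $6,100. Sum = $147,000.
Difference $147,100 − $147,000 = +$100 applied to largest billable hours (Packaging): Packaging becomes $56,300.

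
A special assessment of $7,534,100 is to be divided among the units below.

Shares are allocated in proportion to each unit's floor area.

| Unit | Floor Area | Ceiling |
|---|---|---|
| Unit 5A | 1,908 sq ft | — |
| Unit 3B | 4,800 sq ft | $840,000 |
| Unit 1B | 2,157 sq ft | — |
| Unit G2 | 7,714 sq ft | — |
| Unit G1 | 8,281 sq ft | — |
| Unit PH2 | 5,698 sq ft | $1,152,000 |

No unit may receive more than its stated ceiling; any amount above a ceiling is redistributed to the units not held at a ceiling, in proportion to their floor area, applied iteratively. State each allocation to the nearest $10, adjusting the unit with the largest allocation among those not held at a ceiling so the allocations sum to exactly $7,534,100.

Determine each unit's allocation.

Floor area total: 30,558.
Pro-rata shares before constraints: Unit 5A 470,418.97; Unit 3B 1,183,443.94; Unit 1B 531,810.12; Unit G2 1,901,893.04; Unit G1 2,041,687.35; Unit PH2 1,404,846.58.
Held at cap: Unit 3B ($840,000), Unit PH2 ($1,152,000); remaining pool $5,542,100 reallocated over remaining floor area 20,060.
Remaining shares: Unit 5A 527,134.94 → $527,130; Unit 1B 595,927.70 → $595,930; Unit G2 2,131,194.39 → $2,131,190; Unit G1 2,287,842.98 → $2,287,840.
Rounding difference +$10 applied to Unit G1 → $2,287,850.

Unit 5A: $527,130 | Unit 3B: $840,000 | Unit 1B: $595,930 | Unit G2: $2,131,190 | Unit G1: $2,287,850 | Unit PH2: $1,152,000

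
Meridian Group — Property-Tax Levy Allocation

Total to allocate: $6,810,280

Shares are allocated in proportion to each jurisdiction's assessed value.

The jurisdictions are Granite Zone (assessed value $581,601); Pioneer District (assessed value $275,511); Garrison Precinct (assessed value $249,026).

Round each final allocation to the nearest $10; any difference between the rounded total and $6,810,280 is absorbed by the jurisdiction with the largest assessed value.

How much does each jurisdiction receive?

Granite Zone: $3,580,800; Pioneer District: $1,696,270; Garrison Precinct: $1,533,210

Assessed value total: 1,106,138.
Unrounded shares: Granite Zone 581,601/1,106,138 × $6,810,280 = 3,580,806.06; Pioneer District 275,511/1,106,138 × $6,810,280 = 1,696,268.51; Garrison Precinct 249,026/1,106,138 × $6,810,280 = 1,533,205.43.
Rounded to nearest $10: Granite Zone $3,580,810; Pioneer District $1,696,270; Garrison Precinct $1,533,210. Sum = $6,810,290.
Difference $6,810,280 − $6,810,290 = −$10 applied to largest assessed value (Granite Zone): Granite Zone becomes $3,580,800.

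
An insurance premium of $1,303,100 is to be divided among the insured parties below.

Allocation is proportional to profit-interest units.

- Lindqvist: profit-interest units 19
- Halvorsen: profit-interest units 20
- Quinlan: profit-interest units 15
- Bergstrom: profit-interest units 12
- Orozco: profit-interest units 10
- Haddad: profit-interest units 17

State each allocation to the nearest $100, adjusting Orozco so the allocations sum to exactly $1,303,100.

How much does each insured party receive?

Sum of profit-interest units: 93.
Raw shares: Lindqvist 19/93 × $1,303,100 = 266,224.73; Halvorsen 20/93 × $1,303,100 = 280,236.56; Quinlan 15/93 × $1,303,100 = 210,177.42; Bergstrom 12/93 × $1,303,100 = 168,141.94; Orozco 10/93 × $1,303,100 = 140,118.28; Haddad 17/93 × $1,303,100 = 238,201.08.
At nearest $100: Lindqvist $266,200; Halvorsen $280,200; Quinlan $210,200; Bergstrom $168,100; Orozco $140,100; Haddad $238,200. Sum = $1,303,000.
Difference $1,303,100 − $1,303,000 = +$100 applied to Orozco: Orozco becomes $140,200.

Lindqvist: $266,200; Halvorsen: $280,200; Quinlan: $210,200; Bergstrom: $168,100; Orozco: $140,200; Haddad: $238,200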